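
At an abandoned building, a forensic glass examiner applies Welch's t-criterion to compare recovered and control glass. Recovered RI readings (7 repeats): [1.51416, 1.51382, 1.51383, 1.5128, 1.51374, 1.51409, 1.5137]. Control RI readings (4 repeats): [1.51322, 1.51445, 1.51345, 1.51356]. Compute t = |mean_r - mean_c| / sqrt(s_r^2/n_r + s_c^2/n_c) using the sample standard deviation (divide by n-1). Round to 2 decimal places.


Welch's t-criterion for glass RI comparison:
Recovered mean = sum / n_r = 10.59614 / 7 = 1.5137343
Control mean = sum / n_c = 6.05468 / 4 = 1.51367
Recovered sample variance s_r^2 = 1.99729e-07
Control sample variance s_c^2 = 2.90467e-07
Welch SE (unpooled) = sqrt(s_r^2/n_r + s_c^2/n_c) = sqrt(2.85327e-08 + 7.26167e-08) = sqrt(1.01149e-07) = 0.000318039
|mean_r - mean_c| = 6.42857e-05
t = 6.42857e-05 / 0.000318039 = 0.20

0.20


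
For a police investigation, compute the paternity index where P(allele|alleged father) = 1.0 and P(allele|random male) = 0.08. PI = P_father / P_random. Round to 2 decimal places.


Paternity Index calculation:
PI = P(allele|father) / P(allele|random)
PI = 1.0 / 0.08
PI = 12.50

12.50


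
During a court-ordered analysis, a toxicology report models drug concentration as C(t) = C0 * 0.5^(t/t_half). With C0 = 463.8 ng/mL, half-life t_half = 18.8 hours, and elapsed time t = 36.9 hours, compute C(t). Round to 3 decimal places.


Drug concentration decay:
Number of half-lives = t / t_half = 36.9 / 18.8 = 1.962766
Decay factor = 0.5^1.962766 = 0.25653614
C(t) = 463.8 * 0.25653614 = 118.981 ng/mL

118.981


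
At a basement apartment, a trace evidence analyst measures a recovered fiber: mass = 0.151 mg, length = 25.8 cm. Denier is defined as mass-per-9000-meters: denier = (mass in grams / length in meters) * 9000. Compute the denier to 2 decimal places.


Denier calculation:
Mass in grams = 0.151 mg / 1000 = 0.000151 g
Length in meters = 25.8 cm / 100 = 0.258 m
Linear density = mass / length = 0.000151 / 0.258 = 0.00058527 g/m
Denier = (g/m) * 9000 = 0.00058527 * 9000 = 5.27

5.27


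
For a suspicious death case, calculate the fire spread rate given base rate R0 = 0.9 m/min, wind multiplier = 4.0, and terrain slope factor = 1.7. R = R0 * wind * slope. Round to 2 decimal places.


Fire spread rate calculation:
R = R0 * wind_factor * slope_factor
= 0.9 * 4.0 * 1.7
= 3.6 * 1.7
= 6.12 m/min

6.12


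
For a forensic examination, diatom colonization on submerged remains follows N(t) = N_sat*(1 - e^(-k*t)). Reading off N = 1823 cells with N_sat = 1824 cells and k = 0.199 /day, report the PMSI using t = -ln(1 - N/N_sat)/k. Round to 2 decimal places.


PMSI from diatom colonization curve:
N / N_sat = 1823 / 1824 = 0.999452
1 - N/N_sat = 0.000548
ln(1 - N/N_sat) = -7.509235
t = -ln(1 - N/N_sat) / k = -(-7.509235) / 0.199 = 37.73 days

37.73


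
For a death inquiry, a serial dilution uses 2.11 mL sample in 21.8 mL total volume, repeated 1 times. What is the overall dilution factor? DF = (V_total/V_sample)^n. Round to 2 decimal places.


Dilution factor calculation:
Single dilution = V_total / V_sample = 21.8 / 2.11 ≈ 10.331754
Number of dilutions = 1
Total DF = (21.8 / 2.11)^1 (full precision, rounded at the end) = 10.33

10.33


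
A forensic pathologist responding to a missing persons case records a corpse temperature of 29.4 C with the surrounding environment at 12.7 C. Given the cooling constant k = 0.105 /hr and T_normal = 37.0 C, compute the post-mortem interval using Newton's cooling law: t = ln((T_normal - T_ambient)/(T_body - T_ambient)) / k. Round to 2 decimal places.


Using Newton's law of cooling:
t = ln((T_normal - T_ambient) / (T_body - T_ambient)) / k
T_normal - T_ambient = 24.3
T_body - T_ambient = 16.7
Ratio = 1.45509
ln(ratio) = 0.375068
t = 0.375068 / 0.105 = 3.57 hours

3.57


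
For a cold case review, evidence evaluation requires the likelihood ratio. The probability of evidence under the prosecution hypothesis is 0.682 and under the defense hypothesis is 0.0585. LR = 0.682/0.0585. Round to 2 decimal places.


Likelihood ratio calculation:
LR = P(E|Hp) / P(E|Hd)
LR = 0.682 / 0.0585
LR = 11.66

11.66


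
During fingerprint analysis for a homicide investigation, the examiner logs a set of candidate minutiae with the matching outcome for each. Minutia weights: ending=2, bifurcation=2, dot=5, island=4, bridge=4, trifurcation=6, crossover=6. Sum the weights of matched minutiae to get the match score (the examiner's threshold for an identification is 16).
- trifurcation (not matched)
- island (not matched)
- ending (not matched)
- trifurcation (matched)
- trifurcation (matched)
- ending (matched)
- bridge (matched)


Weighted minutiae match score:
  trifurcation: not matched, +0
  island: not matched, +0
  ending: not matched, +0
  trifurcation: matched, +6 (running total 6)
  trifurcation: matched, +6 (running total 12)
  ending: matched, +2 (running total 14)
  bridge: matched, +4 (running total 18)
Total score = 18
Threshold = 16; verdict = identification

18


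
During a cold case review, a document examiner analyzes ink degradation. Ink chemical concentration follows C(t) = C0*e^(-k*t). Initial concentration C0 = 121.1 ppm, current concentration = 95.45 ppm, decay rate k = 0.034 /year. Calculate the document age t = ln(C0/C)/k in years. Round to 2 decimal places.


Document age estimation:
C0/C = 121.1 / 95.45 = 1.268727
ln(C0/C) = 0.238014
t = 0.238014 / 0.034 = 7.00 years

7.00


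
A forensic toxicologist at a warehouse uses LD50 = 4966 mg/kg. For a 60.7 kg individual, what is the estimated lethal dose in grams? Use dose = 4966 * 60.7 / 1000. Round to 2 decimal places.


Lethal dose calculation:
Lethal dose = LD50 * body_weight / 1000
= 4966 * 60.7 / 1000
= 301436.2 / 1000
= 301.44 g

301.44


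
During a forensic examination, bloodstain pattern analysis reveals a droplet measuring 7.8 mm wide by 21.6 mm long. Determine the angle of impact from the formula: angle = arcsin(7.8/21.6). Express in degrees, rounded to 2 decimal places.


Blood spatter impact angle calculation:
width / length = 7.8 / 21.6 = 0.361111
angle = arcsin(0.361111)
angle = 21.17 degrees

21.17


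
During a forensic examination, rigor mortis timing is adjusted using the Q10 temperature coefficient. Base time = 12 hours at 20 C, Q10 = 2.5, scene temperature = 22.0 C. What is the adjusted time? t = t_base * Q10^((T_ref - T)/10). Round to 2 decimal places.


Rigor mortis time adjustment:
Exponent = (T_ref - T_actual) / 10 = (20 - 22.0) / 10 = -0.2
Q10 factor = 2.5^-0.2 = 0.83255
t_adjusted = 12 * 0.83255 = 9.99 hours

9.99


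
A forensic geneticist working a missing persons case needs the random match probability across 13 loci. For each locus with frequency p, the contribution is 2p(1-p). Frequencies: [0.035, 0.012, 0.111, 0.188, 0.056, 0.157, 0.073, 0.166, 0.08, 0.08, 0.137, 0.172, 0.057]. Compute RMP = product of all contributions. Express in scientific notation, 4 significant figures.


Computing RMP for 13 loci:
Locus 1: 2 * 0.035 * 0.965 = 0.06755
Locus 2: 2 * 0.012 * 0.988 = 0.023712
Locus 3: 2 * 0.111 * 0.889 = 0.197358
Locus 4: 2 * 0.188 * 0.812 = 0.305312
Locus 5: 2 * 0.056 * 0.944 = 0.105728
Locus 6: 2 * 0.157 * 0.843 = 0.264702
Locus 7: 2 * 0.073 * 0.927 = 0.135342
Locus 8: 2 * 0.166 * 0.834 = 0.276888
Locus 9: 2 * 0.08 * 0.92 = 0.1472
Locus 10: 2 * 0.08 * 0.92 = 0.1472
Locus 11: 2 * 0.137 * 0.863 = 0.236462
Locus 12: 2 * 0.172 * 0.828 = 0.284832
Locus 13: 2 * 0.057 * 0.943 = 0.107502
RMP = 1.588e-11

1.588e-11


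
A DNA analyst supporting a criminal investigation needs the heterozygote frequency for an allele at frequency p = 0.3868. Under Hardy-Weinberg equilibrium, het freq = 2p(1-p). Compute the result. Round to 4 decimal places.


Hardy-Weinberg heterozygote frequency:
q = 1 - p = 1 - 0.3868 = 0.6132
2pq = 2 * 0.3868 * 0.6132 = 0.4744

0.4744


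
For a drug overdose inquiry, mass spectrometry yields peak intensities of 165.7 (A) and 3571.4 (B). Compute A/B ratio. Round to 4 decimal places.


Spectral peak ratio:
Peak A = 165.7 counts
Peak B = 3571.4 counts
Ratio = 165.7 / 3571.4 = 0.0464

0.0464


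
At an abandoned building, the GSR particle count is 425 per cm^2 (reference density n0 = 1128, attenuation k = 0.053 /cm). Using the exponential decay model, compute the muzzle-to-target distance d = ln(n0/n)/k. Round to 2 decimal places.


GSR distance calculation:
n0/n = 1128 / 425 = 2.654118
ln(n0/n) = 0.976112
d = 0.976112 / 0.053 = 18.42 cm

18.42


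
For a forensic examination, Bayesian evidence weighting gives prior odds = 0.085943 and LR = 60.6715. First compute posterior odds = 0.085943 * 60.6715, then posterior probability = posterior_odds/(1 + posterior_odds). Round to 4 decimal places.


Bayesian evidence evaluation:
Posterior odds = prior_odds * LR = 0.085943 * 60.6715 = 5.214291
Posterior probability = posterior_odds / (1 + posterior_odds)
= 5.214291 / (1 + 5.214291)
= 5.214291 / 6.214291
= 0.8391

0.8391


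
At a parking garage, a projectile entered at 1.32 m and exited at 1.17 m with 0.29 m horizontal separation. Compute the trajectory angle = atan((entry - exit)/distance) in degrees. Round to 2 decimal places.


Bullet trajectory angle:
Height difference = 1.32 - 1.17 = 0.15 m
angle = atan(0.15 / 0.29)
angle = atan(0.517241)
angle = 27.35 degrees

27.35


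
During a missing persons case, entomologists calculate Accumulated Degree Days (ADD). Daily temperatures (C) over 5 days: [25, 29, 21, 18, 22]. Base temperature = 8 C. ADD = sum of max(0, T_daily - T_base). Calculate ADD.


Computing ADD day by day:
Day 1: max(0, 25 - 8) = 17
Day 2: max(0, 29 - 8) = 21
Day 3: max(0, 21 - 8) = 13
Day 4: max(0, 18 - 8) = 10
Day 5: max(0, 22 - 8) = 14
Total ADD = 75

75


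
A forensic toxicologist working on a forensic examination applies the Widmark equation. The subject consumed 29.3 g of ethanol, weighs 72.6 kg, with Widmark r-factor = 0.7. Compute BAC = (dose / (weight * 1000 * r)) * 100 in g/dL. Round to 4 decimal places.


Applying the Widmark formula:
BAC = (dose_g / (body_wt * 1000 * r)) * 100
Denominator = 72.6 * 1000 * 0.7 = 50820
BAC = (29.3 / 50820) * 100
BAC = 0.0577 g/dL

0.0577


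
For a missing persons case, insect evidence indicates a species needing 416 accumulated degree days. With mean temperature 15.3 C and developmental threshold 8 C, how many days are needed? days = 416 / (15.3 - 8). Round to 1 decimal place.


Insect development time:
Effective temperature = avg_temp - T_base = 15.3 - 8 = 7.3 C
Days = ADD / effective_temp = 416 / 7.3 = 57.0 days

57.0


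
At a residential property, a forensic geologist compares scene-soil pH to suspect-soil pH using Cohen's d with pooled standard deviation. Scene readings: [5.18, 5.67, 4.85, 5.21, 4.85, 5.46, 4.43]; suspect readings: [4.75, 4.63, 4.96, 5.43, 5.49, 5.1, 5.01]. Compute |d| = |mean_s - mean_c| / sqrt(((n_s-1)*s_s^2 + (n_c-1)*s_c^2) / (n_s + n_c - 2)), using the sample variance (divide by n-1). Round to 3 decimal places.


Pooled-variance Cohen's d for soil pH comparison:
Scene mean = 35.65 / 7 = 5.092857
Suspect mean = 35.37 / 7 = 5.052857
Scene sample variance s_s^2 = 0.174424
Suspect sample variance s_c^2 = 0.102757
Pooled variance = ((n_s-1)*s_s^2 + (n_c-1)*s_c^2) / (n_s + n_c - 2) = 0.13859
Pooled SD = sqrt(0.13859) = 0.372277
Mean difference = 0.04
|d| = |0.04| / 0.372277 = 0.107

0.107


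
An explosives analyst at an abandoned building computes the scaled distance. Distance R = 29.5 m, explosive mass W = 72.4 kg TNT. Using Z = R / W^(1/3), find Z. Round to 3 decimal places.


Scaled distance calculation:
W^(1/3) = 72.4^(1/3) = 4.167857
Z = R / W^(1/3) = 29.5 / 4.167857
Z = 7.078 m/kg^(1/3)

7.078


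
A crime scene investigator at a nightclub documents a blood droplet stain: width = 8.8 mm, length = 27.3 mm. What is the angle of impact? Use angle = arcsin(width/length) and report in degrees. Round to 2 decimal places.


Blood spatter impact angle calculation:
width / length = 8.8 / 27.3 = 0.322344
angle = arcsin(0.322344)
angle = 18.80 degrees

18.80


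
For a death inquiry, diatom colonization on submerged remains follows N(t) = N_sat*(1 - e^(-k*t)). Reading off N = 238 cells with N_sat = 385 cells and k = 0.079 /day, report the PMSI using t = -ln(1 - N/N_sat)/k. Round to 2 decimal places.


PMSI from diatom colonization curve:
N / N_sat = 238 / 385 = 0.618182
1 - N/N_sat = 0.381818
ln(1 - N/N_sat) = -0.962811
t = -ln(1 - N/N_sat) / k = -(-0.962811) / 0.079 = 12.19 days

12.19


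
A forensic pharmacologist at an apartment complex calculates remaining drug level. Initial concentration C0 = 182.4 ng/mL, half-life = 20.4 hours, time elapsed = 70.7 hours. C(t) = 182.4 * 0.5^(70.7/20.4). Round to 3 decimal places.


Drug concentration decay:
Number of half-lives = t / t_half = 70.7 / 20.4 = 3.465686
Decay factor = 0.5^3.465686 = 0.09051583
C(t) = 182.4 * 0.09051583 = 16.510 ng/mL

16.510


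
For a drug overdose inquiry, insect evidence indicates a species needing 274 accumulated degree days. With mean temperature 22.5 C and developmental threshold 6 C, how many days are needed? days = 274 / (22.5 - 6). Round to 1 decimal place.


Insect development time:
Effective temperature = avg_temp - T_base = 22.5 - 6 = 16.5 C
Days = ADD / effective_temp = 274 / 16.5 = 16.6 days

16.6


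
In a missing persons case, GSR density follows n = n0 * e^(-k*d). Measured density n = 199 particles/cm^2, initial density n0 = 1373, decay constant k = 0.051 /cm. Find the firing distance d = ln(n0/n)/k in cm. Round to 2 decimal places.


GSR distance calculation:
n0/n = 1373 / 199 = 6.899497
ln(n0/n) = 1.931449
d = 1.931449 / 0.051 = 37.87 cm

37.87


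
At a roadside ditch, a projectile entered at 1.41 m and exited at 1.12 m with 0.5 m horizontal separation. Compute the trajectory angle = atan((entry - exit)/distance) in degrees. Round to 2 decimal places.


Bullet trajectory angle:
Height difference = 1.41 - 1.12 = 0.29 m
angle = atan(0.29 / 0.5)
angle = atan(0.58)
angle = 30.11 degrees

30.11


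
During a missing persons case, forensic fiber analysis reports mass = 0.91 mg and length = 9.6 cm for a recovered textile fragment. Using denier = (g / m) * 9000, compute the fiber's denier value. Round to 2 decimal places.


Denier calculation:
Mass in grams = 0.91 mg / 1000 = 0.00091 g
Length in meters = 9.6 cm / 100 = 0.096 m
Linear density = mass / length = 0.00091 / 0.096 = 0.00947917 g/m
Denier = (g/m) * 9000 = 0.00947917 * 9000 = 85.31

85.31


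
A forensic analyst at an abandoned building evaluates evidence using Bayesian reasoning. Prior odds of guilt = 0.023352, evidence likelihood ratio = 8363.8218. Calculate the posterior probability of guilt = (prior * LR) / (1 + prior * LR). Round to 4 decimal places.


Bayesian evidence evaluation:
Posterior odds = prior_odds * LR = 0.023352 * 8363.8218 = 195.312
Posterior probability = posterior_odds / (1 + posterior_odds)
= 195.312 / (1 + 195.312)
= 195.312 / 196.312
= 0.9949

0.9949


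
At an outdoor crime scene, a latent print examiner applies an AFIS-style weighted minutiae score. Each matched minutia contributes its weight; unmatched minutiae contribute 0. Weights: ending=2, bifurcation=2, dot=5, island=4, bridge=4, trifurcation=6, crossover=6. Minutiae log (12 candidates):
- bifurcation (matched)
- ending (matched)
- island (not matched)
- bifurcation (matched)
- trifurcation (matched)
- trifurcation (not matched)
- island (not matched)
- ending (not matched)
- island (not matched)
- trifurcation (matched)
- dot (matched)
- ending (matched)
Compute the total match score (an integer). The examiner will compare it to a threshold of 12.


Weighted minutiae match score:
  bifurcation: matched, +2 (running total 2)
  ending: matched, +2 (running total 4)
  island: not matched, +0
  bifurcation: matched, +2 (running total 6)
  trifurcation: matched, +6 (running total 12)
  trifurcation: not matched, +0
  island: not matched, +0
  ending: not matched, +0
  island: not matched, +0
  trifurcation: matched, +6 (running total 18)
  dot: matched, +5 (running total 23)
  ending: matched, +2 (running total 25)
Total score = 25
Threshold = 12; verdict = identification

25


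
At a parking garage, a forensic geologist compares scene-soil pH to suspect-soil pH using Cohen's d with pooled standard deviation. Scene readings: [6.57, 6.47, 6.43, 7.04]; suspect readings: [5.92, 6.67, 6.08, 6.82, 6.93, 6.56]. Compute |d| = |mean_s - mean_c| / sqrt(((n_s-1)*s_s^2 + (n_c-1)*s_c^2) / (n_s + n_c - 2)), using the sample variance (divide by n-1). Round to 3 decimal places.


Pooled-variance Cohen's d for soil pH comparison:
Scene mean = 26.51 / 4 = 6.6275
Suspect mean = 38.98 / 6 = 6.496667
Scene sample variance s_s^2 = 0.079092
Suspect sample variance s_c^2 = 0.166507
Pooled variance = ((n_s-1)*s_s^2 + (n_c-1)*s_c^2) / (n_s + n_c - 2) = 0.133726
Pooled SD = sqrt(0.133726) = 0.365686
Mean difference = 0.130833
|d| = |0.130833| / 0.365686 = 0.358

0.358


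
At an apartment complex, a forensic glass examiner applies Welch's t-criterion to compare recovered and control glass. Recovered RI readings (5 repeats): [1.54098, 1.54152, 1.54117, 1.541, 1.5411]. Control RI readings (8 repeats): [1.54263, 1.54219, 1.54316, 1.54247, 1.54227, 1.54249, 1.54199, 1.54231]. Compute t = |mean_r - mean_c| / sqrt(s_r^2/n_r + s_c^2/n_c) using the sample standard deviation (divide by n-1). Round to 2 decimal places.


Welch's t-criterion for glass RI comparison:
Recovered mean = sum / n_r = 7.70577 / 5 = 1.541154
Control mean = sum / n_c = 12.33951 / 8 = 1.5424388
Recovered sample variance s_r^2 = 4.778e-08
Control sample variance s_c^2 = 1.24098e-07
Welch SE (unpooled) = sqrt(s_r^2/n_r + s_c^2/n_c) = sqrt(9.556e-09 + 1.55123e-08) = sqrt(2.50683e-08) = 0.00015833
|mean_r - mean_c| = 0.00128475
t = 0.00128475 / 0.00015833 = 8.11

8.11


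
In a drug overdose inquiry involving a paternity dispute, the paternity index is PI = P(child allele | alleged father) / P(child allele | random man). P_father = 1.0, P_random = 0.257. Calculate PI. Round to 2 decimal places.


Paternity Index calculation:
PI = P(allele|father) / P(allele|random)
PI = 1.0 / 0.257
PI = 3.89

3.89


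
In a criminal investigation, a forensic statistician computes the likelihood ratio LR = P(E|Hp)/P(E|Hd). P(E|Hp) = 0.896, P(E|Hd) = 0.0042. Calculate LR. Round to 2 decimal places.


Likelihood ratio calculation:
LR = P(E|Hp) / P(E|Hd)
LR = 0.896 / 0.0042
LR = 213.33

213.33


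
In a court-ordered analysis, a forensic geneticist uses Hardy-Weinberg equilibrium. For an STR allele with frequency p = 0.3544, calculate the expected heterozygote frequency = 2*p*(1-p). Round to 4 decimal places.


Hardy-Weinberg heterozygote frequency:
q = 1 - p = 1 - 0.3544 = 0.6456
2pq = 2 * 0.3544 * 0.6456 = 0.4576

0.4576


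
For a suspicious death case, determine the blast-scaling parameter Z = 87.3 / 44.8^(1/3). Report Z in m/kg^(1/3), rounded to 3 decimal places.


Scaled distance calculation:
W^(1/3) = 44.8^(1/3) = 3.551616
Z = R / W^(1/3) = 87.3 / 3.551616
Z = 24.580 m/kg^(1/3)

24.580


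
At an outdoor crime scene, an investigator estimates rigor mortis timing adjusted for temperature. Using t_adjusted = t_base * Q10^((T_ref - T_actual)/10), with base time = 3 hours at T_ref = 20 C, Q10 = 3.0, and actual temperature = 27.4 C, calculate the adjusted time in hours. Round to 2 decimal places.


Rigor mortis time adjustment:
Exponent = (T_ref - T_actual) / 10 = (20 - 27.4) / 10 = -0.74
Q10 factor = 3.0^-0.74 = 0.44354
t_adjusted = 3 * 0.44354 = 1.33 hours

1.33


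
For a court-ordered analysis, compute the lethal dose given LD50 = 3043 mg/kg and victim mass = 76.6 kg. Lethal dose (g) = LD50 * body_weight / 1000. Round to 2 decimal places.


Lethal dose calculation:
Lethal dose = LD50 * body_weight / 1000
= 3043 * 76.6 / 1000
= 233093.8 / 1000
= 233.09 g

233.09


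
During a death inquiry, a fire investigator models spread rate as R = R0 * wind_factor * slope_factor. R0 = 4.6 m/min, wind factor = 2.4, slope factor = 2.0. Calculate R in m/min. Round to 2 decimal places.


Fire spread rate calculation:
R = R0 * wind_factor * slope_factor
= 4.6 * 2.4 * 2.0
= 11.04 * 2.0
= 22.08 m/min

22.08


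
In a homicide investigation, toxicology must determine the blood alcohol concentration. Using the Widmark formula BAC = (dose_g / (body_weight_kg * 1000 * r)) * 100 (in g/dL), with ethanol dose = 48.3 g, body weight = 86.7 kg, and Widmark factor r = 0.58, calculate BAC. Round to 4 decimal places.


Applying the Widmark formula:
BAC = (dose_g / (body_wt * 1000 * r)) * 100
Denominator = 86.7 * 1000 * 0.58 = 50286
BAC = (48.3 / 50286) * 100
BAC = 0.0961 g/dL

0.0961


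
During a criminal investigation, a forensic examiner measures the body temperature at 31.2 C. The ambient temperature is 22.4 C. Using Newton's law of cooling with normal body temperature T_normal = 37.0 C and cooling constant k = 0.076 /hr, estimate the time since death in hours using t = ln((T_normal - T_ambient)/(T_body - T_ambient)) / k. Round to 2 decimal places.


Using Newton's law of cooling:
t = ln((T_normal - T_ambient) / (T_body - T_ambient)) / k
T_normal - T_ambient = 14.6
T_body - T_ambient = 8.8
Ratio = 1.659091
ln(ratio) = 0.50627
t = 0.50627 / 0.076 = 6.66 hours

6.66


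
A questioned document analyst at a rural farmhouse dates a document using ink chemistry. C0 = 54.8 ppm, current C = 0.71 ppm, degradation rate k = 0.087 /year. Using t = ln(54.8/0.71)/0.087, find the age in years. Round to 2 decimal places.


Document age estimation:
C0/C = 54.8 / 0.71 = 77.183099
ln(C0/C) = 4.346181
t = 4.346181 / 0.087 = 49.96 years

49.96


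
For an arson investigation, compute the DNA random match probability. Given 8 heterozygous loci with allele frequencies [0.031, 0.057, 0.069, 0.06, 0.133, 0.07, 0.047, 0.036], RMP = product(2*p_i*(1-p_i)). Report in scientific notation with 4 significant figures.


Computing RMP for 8 loci:
Locus 1: 2 * 0.031 * 0.969 = 0.060078
Locus 2: 2 * 0.057 * 0.943 = 0.107502
Locus 3: 2 * 0.069 * 0.931 = 0.128478
Locus 4: 2 * 0.06 * 0.94 = 0.1128
Locus 5: 2 * 0.133 * 0.867 = 0.230622
Locus 6: 2 * 0.07 * 0.93 = 0.1302
Locus 7: 2 * 0.047 * 0.953 = 0.089582
Locus 8: 2 * 0.036 * 0.964 = 0.069408
RMP = 1.747e-08

1.747e-08


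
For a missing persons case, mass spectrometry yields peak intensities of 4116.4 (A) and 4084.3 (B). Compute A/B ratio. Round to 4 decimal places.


Spectral peak ratio:
Peak A = 4116.4 counts
Peak B = 4084.3 counts
Ratio = 4116.4 / 4084.3 = 1.0079

1.0079


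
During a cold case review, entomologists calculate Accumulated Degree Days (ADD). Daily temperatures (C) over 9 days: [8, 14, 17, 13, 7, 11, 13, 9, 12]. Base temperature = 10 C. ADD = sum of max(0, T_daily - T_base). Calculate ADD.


Computing ADD day by day:
Day 1: max(0, 8 - 10) = 0
Day 2: max(0, 14 - 10) = 4
Day 3: max(0, 17 - 10) = 7
Day 4: max(0, 13 - 10) = 3
Day 5: max(0, 7 - 10) = 0
Day 6: max(0, 11 - 10) = 1
Day 7: max(0, 13 - 10) = 3
Day 8: max(0, 9 - 10) = 0
Day 9: max(0, 12 - 10) = 2
Total ADD = 20

20


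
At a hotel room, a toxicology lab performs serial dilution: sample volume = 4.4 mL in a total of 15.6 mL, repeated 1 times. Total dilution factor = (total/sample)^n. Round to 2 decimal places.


Dilution factor calculation:
Single dilution = V_total / V_sample = 15.6 / 4.4 ≈ 3.545455
Number of dilutions = 1
Total DF = (15.6 / 4.4)^1 (full precision, rounded at the end) = 3.55

3.55


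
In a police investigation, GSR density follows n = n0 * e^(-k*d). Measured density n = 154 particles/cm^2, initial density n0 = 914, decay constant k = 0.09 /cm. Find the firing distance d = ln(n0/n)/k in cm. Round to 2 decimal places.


GSR distance calculation:
n0/n = 914 / 154 = 5.935065
ln(n0/n) = 1.780878
d = 1.780878 / 0.09 = 19.79 cm

19.79


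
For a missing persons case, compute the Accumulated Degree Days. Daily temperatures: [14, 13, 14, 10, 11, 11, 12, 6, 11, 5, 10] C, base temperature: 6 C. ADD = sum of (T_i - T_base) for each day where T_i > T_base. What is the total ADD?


Computing ADD day by day:
Day 1: max(0, 14 - 6) = 8
Day 2: max(0, 13 - 6) = 7
Day 3: max(0, 14 - 6) = 8
Day 4: max(0, 10 - 6) = 4
Day 5: max(0, 11 - 6) = 5
Day 6: max(0, 11 - 6) = 5
Day 7: max(0, 12 - 6) = 6
Day 8: max(0, 6 - 6) = 0
Day 9: max(0, 11 - 6) = 5
Day 10: max(0, 5 - 6) = 0
Day 11: max(0, 10 - 6) = 4
Total ADD = 52

52


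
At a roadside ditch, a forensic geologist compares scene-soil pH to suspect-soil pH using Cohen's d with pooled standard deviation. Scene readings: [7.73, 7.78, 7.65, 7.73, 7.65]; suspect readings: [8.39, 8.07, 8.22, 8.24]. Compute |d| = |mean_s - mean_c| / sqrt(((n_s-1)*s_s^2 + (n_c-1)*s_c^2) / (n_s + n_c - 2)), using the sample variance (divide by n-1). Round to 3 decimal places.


Pooled-variance Cohen's d for soil pH comparison:
Scene mean = 38.54 / 5 = 7.708
Suspect mean = 32.92 / 4 = 8.23
Scene sample variance s_s^2 = 0.00322
Suspect sample variance s_c^2 = 0.017133
Pooled variance = ((n_s-1)*s_s^2 + (n_c-1)*s_c^2) / (n_s + n_c - 2) = 0.009183
Pooled SD = sqrt(0.009183) = 0.095828
Mean difference = -0.522
|d| = |-0.522| / 0.095828 = 5.447

5.447


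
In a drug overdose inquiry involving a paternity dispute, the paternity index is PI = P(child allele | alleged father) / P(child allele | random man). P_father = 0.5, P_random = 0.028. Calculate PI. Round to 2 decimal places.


Paternity Index calculation:
PI = P(allele|father) / P(allele|random)
PI = 0.5 / 0.028
PI = 17.86

17.86


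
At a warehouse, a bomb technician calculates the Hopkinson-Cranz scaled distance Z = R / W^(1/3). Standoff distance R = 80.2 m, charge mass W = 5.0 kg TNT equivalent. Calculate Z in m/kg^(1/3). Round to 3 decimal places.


Scaled distance calculation:
W^(1/3) = 5.0^(1/3) = 1.709976
Z = R / W^(1/3) = 80.2 / 1.709976
Z = 46.901 m/kg^(1/3)

46.901


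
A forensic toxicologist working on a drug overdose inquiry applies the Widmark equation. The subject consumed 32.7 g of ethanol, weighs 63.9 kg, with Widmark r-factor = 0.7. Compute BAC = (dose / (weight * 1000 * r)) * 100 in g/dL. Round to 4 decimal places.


Applying the Widmark formula:
BAC = (dose_g / (body_wt * 1000 * r)) * 100
Denominator = 63.9 * 1000 * 0.7 = 44730
BAC = (32.7 / 44730) * 100
BAC = 0.0731 g/dL

0.0731


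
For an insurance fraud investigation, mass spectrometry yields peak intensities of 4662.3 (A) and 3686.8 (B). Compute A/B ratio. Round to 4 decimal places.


Spectral peak ratio:
Peak A = 4662.3 counts
Peak B = 3686.8 counts
Ratio = 4662.3 / 3686.8 = 1.2646

1.2646


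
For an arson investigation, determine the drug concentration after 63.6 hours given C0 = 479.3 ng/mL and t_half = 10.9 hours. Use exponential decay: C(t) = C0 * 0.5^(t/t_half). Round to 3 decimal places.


Drug concentration decay:
Number of half-lives = t / t_half = 63.6 / 10.9 = 5.834862
Decay factor = 0.5^5.834862 = 0.0175199
C(t) = 479.3 * 0.0175199 = 8.397 ng/mL

8.397


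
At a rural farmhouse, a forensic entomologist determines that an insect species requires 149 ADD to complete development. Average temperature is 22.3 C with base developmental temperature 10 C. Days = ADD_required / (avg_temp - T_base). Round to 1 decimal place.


Insect development time:
Effective temperature = avg_temp - T_base = 22.3 - 10 = 12.3 C
Days = ADD / effective_temp = 149 / 12.3 = 12.1 days

12.1


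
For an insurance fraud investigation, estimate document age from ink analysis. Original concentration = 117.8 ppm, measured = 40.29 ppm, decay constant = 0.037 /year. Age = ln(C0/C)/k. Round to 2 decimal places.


Document age estimation:
C0/C = 117.8 / 40.29 = 2.923802
ln(C0/C) = 1.072885
t = 1.072885 / 0.037 = 29.00 years

29.00


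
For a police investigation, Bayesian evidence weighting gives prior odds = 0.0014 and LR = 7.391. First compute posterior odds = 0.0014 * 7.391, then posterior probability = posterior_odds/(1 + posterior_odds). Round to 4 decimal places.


Bayesian evidence evaluation:
Posterior odds = prior_odds * LR = 0.0014 * 7.391 = 0.0103474
Posterior probability = posterior_odds / (1 + posterior_odds)
= 0.0103474 / (1 + 0.0103474)
= 0.0103474 / 1.0103474
= 0.0102

0.0102


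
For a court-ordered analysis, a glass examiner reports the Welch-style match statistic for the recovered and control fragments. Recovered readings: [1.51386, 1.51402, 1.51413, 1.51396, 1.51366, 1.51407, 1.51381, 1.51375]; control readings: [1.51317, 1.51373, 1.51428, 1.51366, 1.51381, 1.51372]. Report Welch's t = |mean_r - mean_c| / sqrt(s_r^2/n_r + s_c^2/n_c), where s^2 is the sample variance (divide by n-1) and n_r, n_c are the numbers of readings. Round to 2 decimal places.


Welch's t-criterion for glass RI comparison:
Recovered mean = sum / n_r = 12.11126 / 8 = 1.5139075
Control mean = sum / n_c = 9.08237 / 6 = 1.5137283
Recovered sample variance s_r^2 = 2.70214e-08
Control sample variance s_c^2 = 1.25497e-07
Welch SE (unpooled) = sqrt(s_r^2/n_r + s_c^2/n_c) = sqrt(3.37768e-09 + 2.09161e-08) = sqrt(2.42938e-08) = 0.000155865
|mean_r - mean_c| = 0.000179167
t = 0.000179167 / 0.000155865 = 1.15

1.15


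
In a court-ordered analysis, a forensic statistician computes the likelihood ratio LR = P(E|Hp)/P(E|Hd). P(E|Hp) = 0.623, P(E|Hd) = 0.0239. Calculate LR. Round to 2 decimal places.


Likelihood ratio calculation:
LR = P(E|Hp) / P(E|Hd)
LR = 0.623 / 0.0239
LR = 26.07

26.07


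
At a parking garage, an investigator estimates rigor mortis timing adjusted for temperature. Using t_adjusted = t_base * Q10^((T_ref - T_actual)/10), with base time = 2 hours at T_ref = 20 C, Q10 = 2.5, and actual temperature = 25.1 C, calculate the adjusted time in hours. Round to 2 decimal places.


Rigor mortis time adjustment:
Exponent = (T_ref - T_actual) / 10 = (20 - 25.1) / 10 = -0.51
Q10 factor = 2.5^-0.51 = 0.62669
t_adjusted = 2 * 0.62669 = 1.25 hours

1.25


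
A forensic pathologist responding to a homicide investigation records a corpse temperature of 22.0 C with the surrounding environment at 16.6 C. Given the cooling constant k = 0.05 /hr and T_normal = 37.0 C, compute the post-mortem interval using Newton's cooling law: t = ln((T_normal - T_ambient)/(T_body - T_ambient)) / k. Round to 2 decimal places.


Using Newton's law of cooling:
t = ln((T_normal - T_ambient) / (T_body - T_ambient)) / k
T_normal - T_ambient = 20.4
T_body - T_ambient = 5.4
Ratio = 3.777778
ln(ratio) = 1.329136
t = 1.329136 / 0.05 = 26.58 hours

26.58


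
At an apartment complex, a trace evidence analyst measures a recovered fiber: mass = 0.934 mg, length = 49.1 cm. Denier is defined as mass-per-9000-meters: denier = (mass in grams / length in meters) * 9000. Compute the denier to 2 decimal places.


Denier calculation:
Mass in grams = 0.934 mg / 1000 = 0.000934 g
Length in meters = 49.1 cm / 100 = 0.491 m
Linear density = mass / length = 0.000934 / 0.491 = 0.00190224 g/m
Denier = (g/m) * 9000 = 0.00190224 * 9000 = 17.12

17.12


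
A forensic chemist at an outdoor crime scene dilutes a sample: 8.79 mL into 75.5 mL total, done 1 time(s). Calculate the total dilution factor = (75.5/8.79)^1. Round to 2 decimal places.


Dilution factor calculation:
Single dilution = V_total / V_sample = 75.5 / 8.79 ≈ 8.589306
Number of dilutions = 1
Total DF = (75.5 / 8.79)^1 (full precision, rounded at the end) = 8.59

8.59


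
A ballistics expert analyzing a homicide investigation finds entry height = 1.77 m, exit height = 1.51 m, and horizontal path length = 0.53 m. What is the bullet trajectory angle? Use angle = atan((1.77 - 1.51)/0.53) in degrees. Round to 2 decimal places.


Bullet trajectory angle:
Height difference = 1.77 - 1.51 = 0.26 m
angle = atan(0.26 / 0.53)
angle = atan(0.490566)
angle = 26.13 degrees

26.13


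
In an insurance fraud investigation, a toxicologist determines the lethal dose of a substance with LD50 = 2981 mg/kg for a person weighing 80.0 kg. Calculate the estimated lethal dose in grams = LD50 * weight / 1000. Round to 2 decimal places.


Lethal dose calculation:
Lethal dose = LD50 * body_weight / 1000
= 2981 * 80.0 / 1000
= 238480 / 1000
= 238.48 g

238.48


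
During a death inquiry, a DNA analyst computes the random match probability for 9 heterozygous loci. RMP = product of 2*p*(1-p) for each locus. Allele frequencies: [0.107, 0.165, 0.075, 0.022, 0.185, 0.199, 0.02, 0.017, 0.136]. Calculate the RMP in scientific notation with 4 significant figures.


Computing RMP for 9 loci:
Locus 1: 2 * 0.107 * 0.893 = 0.191102
Locus 2: 2 * 0.165 * 0.835 = 0.27555
Locus 3: 2 * 0.075 * 0.925 = 0.13875
Locus 4: 2 * 0.022 * 0.978 = 0.043032
Locus 5: 2 * 0.185 * 0.815 = 0.30155
Locus 6: 2 * 0.199 * 0.801 = 0.318798
Locus 7: 2 * 0.02 * 0.98 = 0.0392
Locus 8: 2 * 0.017 * 0.983 = 0.033422
Locus 9: 2 * 0.136 * 0.864 = 0.235008
RMP = 9.306e-09

9.306e-09


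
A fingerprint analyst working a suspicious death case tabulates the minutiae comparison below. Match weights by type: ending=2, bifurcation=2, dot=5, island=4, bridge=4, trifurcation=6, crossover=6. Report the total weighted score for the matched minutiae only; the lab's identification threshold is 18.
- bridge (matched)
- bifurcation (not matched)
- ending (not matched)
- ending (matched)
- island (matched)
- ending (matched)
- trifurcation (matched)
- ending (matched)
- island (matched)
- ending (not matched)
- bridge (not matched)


Weighted minutiae match score:
  bridge: matched, +4 (running total 4)
  bifurcation: not matched, +0
  ending: not matched, +0
  ending: matched, +2 (running total 6)
  island: matched, +4 (running total 10)
  ending: matched, +2 (running total 12)
  trifurcation: matched, +6 (running total 18)
  ending: matched, +2 (running total 20)
  island: matched, +4 (running total 24)
  ending: not matched, +0
  bridge: not matched, +0
Total score = 24
Threshold = 18; verdict = identification

24


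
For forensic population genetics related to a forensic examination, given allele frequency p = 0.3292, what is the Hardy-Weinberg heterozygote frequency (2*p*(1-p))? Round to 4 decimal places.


Hardy-Weinberg heterozygote frequency:
q = 1 - p = 1 - 0.3292 = 0.6708
2pq = 2 * 0.3292 * 0.6708 = 0.4417

0.4417


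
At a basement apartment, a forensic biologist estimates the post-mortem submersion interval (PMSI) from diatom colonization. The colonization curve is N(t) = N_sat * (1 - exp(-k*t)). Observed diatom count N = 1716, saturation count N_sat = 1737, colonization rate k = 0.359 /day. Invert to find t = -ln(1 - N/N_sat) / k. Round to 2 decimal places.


PMSI from diatom colonization curve:
N / N_sat = 1716 / 1737 = 0.98791
1 - N/N_sat = 0.01209
ln(1 - N/N_sat) = -4.415377
t = -ln(1 - N/N_sat) / k = -(-4.415377) / 0.359 = 12.30 days

12.30


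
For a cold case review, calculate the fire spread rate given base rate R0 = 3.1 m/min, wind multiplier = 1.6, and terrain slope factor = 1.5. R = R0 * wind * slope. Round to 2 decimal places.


Fire spread rate calculation:
R = R0 * wind_factor * slope_factor
= 3.1 * 1.6 * 1.5
= 4.96 * 1.5
= 7.44 m/min

7.44


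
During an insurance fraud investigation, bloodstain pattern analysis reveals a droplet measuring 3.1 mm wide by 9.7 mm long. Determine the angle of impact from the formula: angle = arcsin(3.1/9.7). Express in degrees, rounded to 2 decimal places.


Blood spatter impact angle calculation:
width / length = 3.1 / 9.7 = 0.319588
angle = arcsin(0.319588)
angle = 18.64 degrees

18.64


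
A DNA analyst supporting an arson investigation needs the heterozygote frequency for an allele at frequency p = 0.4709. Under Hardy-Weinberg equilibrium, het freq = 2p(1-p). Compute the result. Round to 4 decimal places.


Hardy-Weinberg heterozygote frequency:
q = 1 - p = 1 - 0.4709 = 0.5291
2pq = 2 * 0.4709 * 0.5291 = 0.4983

0.4983


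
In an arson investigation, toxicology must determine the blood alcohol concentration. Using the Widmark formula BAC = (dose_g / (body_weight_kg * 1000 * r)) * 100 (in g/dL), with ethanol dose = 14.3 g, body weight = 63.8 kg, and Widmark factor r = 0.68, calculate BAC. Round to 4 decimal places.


Applying the Widmark formula:
BAC = (dose_g / (body_wt * 1000 * r)) * 100
Denominator = 63.8 * 1000 * 0.68 = 43384
BAC = (14.3 / 43384) * 100
BAC = 0.0330 g/dL

0.0330


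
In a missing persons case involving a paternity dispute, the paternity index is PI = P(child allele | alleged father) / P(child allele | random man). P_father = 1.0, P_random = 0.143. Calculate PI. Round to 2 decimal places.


Paternity Index calculation:
PI = P(allele|father) / P(allele|random)
PI = 1.0 / 0.143
PI = 6.99

6.99


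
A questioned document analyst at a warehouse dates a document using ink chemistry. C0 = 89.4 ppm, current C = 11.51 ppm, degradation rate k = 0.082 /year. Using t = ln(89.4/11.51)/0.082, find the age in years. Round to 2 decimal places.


Document age estimation:
C0/C = 89.4 / 11.51 = 7.767159
ln(C0/C) = 2.049904
t = 2.049904 / 0.082 = 25.00 years

25.00


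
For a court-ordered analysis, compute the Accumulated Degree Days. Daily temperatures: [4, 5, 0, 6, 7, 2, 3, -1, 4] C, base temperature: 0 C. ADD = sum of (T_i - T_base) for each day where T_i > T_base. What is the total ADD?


Computing ADD day by day:
Day 1: max(0, 4 - 0) = 4
Day 2: max(0, 5 - 0) = 5
Day 3: max(0, 0 - 0) = 0
Day 4: max(0, 6 - 0) = 6
Day 5: max(0, 7 - 0) = 7
Day 6: max(0, 2 - 0) = 2
Day 7: max(0, 3 - 0) = 3
Day 8: max(0, -1 - 0) = 0
Day 9: max(0, 4 - 0) = 4
Total ADD = 31

31


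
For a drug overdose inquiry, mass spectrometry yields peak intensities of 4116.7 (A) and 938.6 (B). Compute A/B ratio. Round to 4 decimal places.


Spectral peak ratio:
Peak A = 4116.7 counts
Peak B = 938.6 counts
Ratio = 4116.7 / 938.6 = 4.3860

4.3860


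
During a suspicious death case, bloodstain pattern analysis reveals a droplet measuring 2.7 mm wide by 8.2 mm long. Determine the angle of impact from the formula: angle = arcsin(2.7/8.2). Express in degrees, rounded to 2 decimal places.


Blood spatter impact angle calculation:
width / length = 2.7 / 8.2 = 0.329268
angle = arcsin(0.329268)
angle = 19.22 degrees

19.22


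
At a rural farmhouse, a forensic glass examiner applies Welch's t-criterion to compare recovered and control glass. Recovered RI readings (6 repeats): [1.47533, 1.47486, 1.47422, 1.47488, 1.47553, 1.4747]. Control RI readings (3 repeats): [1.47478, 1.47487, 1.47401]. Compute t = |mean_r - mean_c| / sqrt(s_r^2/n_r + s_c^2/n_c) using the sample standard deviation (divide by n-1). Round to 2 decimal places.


Welch's t-criterion for glass RI comparison:
Recovered mean = sum / n_r = 8.84952 / 6 = 1.47492
Control mean = sum / n_c = 4.42366 / 3 = 1.4745533
Recovered sample variance s_r^2 = 2.1676e-07
Control sample variance s_c^2 = 2.23433e-07
Welch SE (unpooled) = sqrt(s_r^2/n_r + s_c^2/n_c) = sqrt(3.61267e-08 + 7.44778e-08) = sqrt(1.10605e-07) = 0.000332573
|mean_r - mean_c| = 0.000366667
t = 0.000366667 / 0.000332573 = 1.10

1.10


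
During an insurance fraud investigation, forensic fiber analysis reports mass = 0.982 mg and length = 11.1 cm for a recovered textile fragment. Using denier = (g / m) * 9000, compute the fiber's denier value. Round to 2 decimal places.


Denier calculation:
Mass in grams = 0.982 mg / 1000 = 0.000982 g
Length in meters = 11.1 cm / 100 = 0.111 m
Linear density = mass / length = 0.000982 / 0.111 = 0.00884685 g/m
Denier = (g/m) * 9000 = 0.00884685 * 9000 = 79.62

79.62


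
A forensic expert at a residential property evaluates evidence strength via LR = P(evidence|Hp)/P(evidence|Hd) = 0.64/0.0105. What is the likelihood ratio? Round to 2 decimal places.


Likelihood ratio calculation:
LR = P(E|Hp) / P(E|Hd)
LR = 0.64 / 0.0105
LR = 60.95

60.95


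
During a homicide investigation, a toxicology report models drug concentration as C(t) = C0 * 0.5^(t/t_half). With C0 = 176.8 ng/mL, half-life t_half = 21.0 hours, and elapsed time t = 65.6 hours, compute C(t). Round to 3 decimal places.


Drug concentration decay:
Number of half-lives = t / t_half = 65.6 / 21.0 = 3.12381
Decay factor = 0.5^3.12381 = 0.11472009
C(t) = 176.8 * 0.11472009 = 20.283 ng/mL

20.283
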